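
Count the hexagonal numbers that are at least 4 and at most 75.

5

The n-th hexagonal number is n(2n−1).
Smallest index with value ≥ 4: n = 2 (giving 6).
Largest index with value ≤ 75: n = 6 (giving 66).
Indices 2 through 6: 5 terms.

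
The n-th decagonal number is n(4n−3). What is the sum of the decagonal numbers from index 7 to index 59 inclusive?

Σ i(4i−3) = 4Σi² − 3Σi over i = 7..59.
Σi = 1770 − 21 = 1749 and Σi² = 70210 − 91 = 70119.
4·70119 − 3·1749 = 275229.

275229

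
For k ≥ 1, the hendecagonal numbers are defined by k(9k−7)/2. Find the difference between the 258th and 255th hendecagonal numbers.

6915

258·(9·258 − 7)/2 = 298635 and 255·(9·255 − 7)/2 = 291720.
Difference: 298635 − 291720 = 6915.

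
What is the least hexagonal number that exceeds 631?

703

Solve n(2n−1) > 631 for integer n.
The largest n with value ≤ 631 is 18 (since 630 ≤ 631 < 703), so the first above is n = 19, value 703.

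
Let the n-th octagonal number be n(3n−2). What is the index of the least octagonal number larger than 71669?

155

Solve n(3n−2) > 71669 for integer n.
The largest n with value ≤ 71669 is 154 (since 70840 ≤ 71669 < 71765), so the first above is n = 155, value 71765.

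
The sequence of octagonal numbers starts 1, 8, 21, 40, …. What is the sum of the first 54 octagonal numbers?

158895

Σ i(3i−2) = 3Σi² − 2Σi over i = 1..54.
Σi = 1485 and Σi² = 53955.
3·53955 − 2·1485 = 158895.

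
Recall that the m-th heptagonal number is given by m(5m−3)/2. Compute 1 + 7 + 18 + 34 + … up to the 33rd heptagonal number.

Σ i(5i−3)/2 = (5Σi² − 3Σi) / 2 over i = 1..33.
Σi = 561 and Σi² = 12529.
(5·12529 − 3·561) / 2 = 60962/2 = 30481.

30481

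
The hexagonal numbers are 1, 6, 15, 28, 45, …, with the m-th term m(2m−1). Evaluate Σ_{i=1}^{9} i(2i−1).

525

Σ i(2i−1) = 2Σi² − Σi over i = 1..9.
Σi = 45 and Σi² = 285.
2·285 − 1·45 = 525.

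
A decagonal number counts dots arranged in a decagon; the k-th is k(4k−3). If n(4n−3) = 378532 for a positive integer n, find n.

Set n(4n−3) = 378532, giving 4n² − 3n − 378532 = 0.
So n = (3 + 2461) / 8 = 2464/8 = 308.
Check: 308·(4·308 − 3) = 378532. ✓

308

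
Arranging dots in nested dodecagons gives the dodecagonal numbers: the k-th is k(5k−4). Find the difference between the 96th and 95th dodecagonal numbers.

Consecutive dodecagonal numbers differ by 10n − 9: here 10·96 − 9 = 951.

951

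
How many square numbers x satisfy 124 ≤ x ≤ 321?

The n-th square number is n².
Smallest index with value ≥ 124: n = 12 (giving 144).
Largest index with value ≤ 321: n = 17 (giving 289).
Indices 12 through 17: 6 terms.

6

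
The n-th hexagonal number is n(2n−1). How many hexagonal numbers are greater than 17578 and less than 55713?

73

The n-th hexagonal number is n(2n−1).
Smallest index with value > 17578: n = 95 (giving 17955).
Largest index with value < 55713: n = 167 (giving 55611).
Indices 95 through 167: 73 terms.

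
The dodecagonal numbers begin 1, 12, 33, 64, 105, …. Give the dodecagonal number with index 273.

371553

273·(5·273 − 4) = 273·1361 = 371553.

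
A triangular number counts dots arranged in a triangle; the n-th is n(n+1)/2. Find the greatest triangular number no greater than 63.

55

Solve n(n+1)/2 ≤ 63 for integer n.
n = 10 gives 55 ≤ 63, while n = 11 gives 66 > 63; so the answer is 55.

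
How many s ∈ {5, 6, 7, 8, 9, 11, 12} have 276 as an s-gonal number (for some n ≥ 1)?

s = 5: P(5, 13) = 247 and P(5, 14) = 287; 276 is not s-gonal.
s = 6: P(6, 12) = 276. ✓
s = 7: P(7, 10) = 235 and P(7, 11) = 286; 276 is not s-gonal.
s = 8: P(8, 9) = 225 and P(8, 10) = 280; 276 is not s-gonal.
s = 9: P(9, 9) = 261 and P(9, 10) = 325; 276 is not s-gonal.
s = 11: P(11, 8) = 260 and P(11, 9) = 333; 276 is not s-gonal.
s = 12: P(12, 7) = 217 and P(12, 8) = 288; 276 is not s-gonal.
Hits: s ∈ {6} → 1.

1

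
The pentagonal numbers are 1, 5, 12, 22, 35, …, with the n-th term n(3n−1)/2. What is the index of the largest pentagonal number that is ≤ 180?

11

Solve n(3n−1)/2 ≤ 180 for integer n.
n = 11 gives 176 ≤ 180, while n = 12 gives 210 > 180; so the answer is index 11.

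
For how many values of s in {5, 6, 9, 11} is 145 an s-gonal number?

1

s = 5: P(5, 10) = 145. ✓
s = 6: P(6, 8) = 120 and P(6, 9) = 153; 145 is not s-gonal.
s = 9: P(9, 6) = 111 and P(9, 7) = 154; 145 is not s-gonal.
s = 11: P(11, 6) = 141 and P(11, 7) = 196; 145 is not s-gonal.
Hits: s ∈ {5} → 1.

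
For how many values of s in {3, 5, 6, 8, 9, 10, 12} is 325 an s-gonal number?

3

s = 3: P(3, 25) = 325. ✓
s = 5: P(5, 14) = 287 and P(5, 15) = 330; 325 is not s-gonal.
s = 6: P(6, 13) = 325. ✓
s = 8: P(8, 10) = 280 and P(8, 11) = 341; 325 is not s-gonal.
s = 9: P(9, 10) = 325. ✓
s = 10: P(10, 9) = 297 and P(10, 10) = 370; 325 is not s-gonal.
s = 12: P(12, 8) = 288 and P(12, 9) = 369; 325 is not s-gonal.
Hits: s ∈ {3, 6, 9} → 3.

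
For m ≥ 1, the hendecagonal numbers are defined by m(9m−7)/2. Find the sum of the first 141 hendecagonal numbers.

Σ i(9i−7)/2 = (9Σi² − 7Σi) / 2 over i = 1..141.
Σi = 10011 and Σi² = 944371.
(9·944371 − 7·10011) / 2 = 8429262/2 = 4214631.

4214631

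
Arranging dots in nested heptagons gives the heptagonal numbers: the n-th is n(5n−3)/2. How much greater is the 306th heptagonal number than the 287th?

306·(5·306 − 3)/2 = 233631 and 287·(5·287 − 3)/2 = 205492.
Difference: 233631 − 205492 = 28139.

28139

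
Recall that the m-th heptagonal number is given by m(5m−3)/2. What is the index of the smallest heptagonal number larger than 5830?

Solve n(5n−3)/2 > 5830 for integer n.
The largest n with value ≤ 5830 is 48 (since 5688 ≤ 5830 < 5929), so the first above is n = 49, value 5929.

49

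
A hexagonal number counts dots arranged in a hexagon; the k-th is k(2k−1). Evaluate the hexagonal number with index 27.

The 27th hexagonal number is n(2n−1) with n = 27.
27·(2·27 − 1) = 27·53 = 1431.

1431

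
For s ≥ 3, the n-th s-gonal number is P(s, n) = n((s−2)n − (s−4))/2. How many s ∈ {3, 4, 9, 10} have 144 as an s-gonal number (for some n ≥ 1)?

1

s = 3: P(3, 16) = 136 and P(3, 17) = 153; 144 is not s-gonal.
s = 4: P(4, 12) = 144. ✓
s = 9: P(9, 6) = 111 and P(9, 7) = 154; 144 is not s-gonal.
s = 10: P(10, 6) = 126 and P(10, 7) = 175; 144 is not s-gonal.
Hits: s ∈ {4} → 1.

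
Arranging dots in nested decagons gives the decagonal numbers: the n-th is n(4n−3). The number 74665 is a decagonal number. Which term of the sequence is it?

137

Set n(4n−3) = 74665, giving 4n² − 3n − 74665 = 0.
The discriminant is 9 + 16·74665 = 1194649, and √1194649 = 1093.
So n = (3 + 1093) / 8 = 1096/8 = 137.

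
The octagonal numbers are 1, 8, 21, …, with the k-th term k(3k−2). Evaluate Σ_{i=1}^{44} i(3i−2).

Σ i(3i−2) = 3Σi² − 2Σi over i = 1..44.
Σi = 990 and Σi² = 29370.
3·29370 − 2·990 = 86130.

86130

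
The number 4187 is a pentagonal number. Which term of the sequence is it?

Set n(3n−1)/2 = 4187, giving 3n² − n − 8374 = 0.
The discriminant is 1 + 24·4187 = 100489, and √100489 = 317.
So n = (1 + 317) / 6 = 318/6 = 53.

53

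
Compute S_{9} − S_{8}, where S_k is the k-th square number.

n² − (n−1)² = 2n − 1, so 9² − 8² = 2·9 − 1 = 17.

17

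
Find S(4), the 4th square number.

4² = 16.

16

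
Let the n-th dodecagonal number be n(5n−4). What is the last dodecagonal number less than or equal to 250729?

249984

Solve n(5n−4) ≤ 250729 for integer n.
n = 224 gives 249984 ≤ 250729, while n = 225 gives 252225 > 250729; so the answer is 249984.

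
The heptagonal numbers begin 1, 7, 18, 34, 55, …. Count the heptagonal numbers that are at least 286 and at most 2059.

19

The n-th heptagonal number is n(5n−3)/2.
Smallest index with value ≥ 286: n = 11 (giving 286).
Largest index with value ≤ 2059: n = 29 (giving 2059).
Indices 11 through 29: 19 terms.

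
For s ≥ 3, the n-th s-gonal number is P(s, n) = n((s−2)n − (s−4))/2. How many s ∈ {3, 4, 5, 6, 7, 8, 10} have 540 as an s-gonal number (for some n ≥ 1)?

2

s = 3: P(3, 32) = 528 and P(3, 33) = 561; 540 is not s-gonal.
s = 4: P(4, 23) = 529 and P(4, 24) = 576; 540 is not s-gonal.
s = 5: P(5, 19) = 532 and P(5, 20) = 590; 540 is not s-gonal.
s = 6: P(6, 16) = 496 and P(6, 17) = 561; 540 is not s-gonal.
s = 7: P(7, 15) = 540. ✓
s = 8: P(8, 13) = 481 and P(8, 14) = 560; 540 is not s-gonal.
s = 10: P(10, 12) = 540. ✓
Hits: s ∈ {7, 10} → 2.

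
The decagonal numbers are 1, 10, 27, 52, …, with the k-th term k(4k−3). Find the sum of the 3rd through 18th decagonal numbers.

7912

Σ i(4i−3) = 4Σi² − 3Σi over i = 3..18.
Σi = 171 − 3 = 168 and Σi² = 2109 − 5 = 2104.
4·2104 − 3·168 = 7912.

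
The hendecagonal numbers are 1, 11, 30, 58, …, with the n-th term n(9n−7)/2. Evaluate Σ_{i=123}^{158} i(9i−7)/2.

Σ i(9i−7)/2 = (9Σi² − 7Σi) / 2 over i = 123..158.
Σi = 12561 − 7503 = 5058 and Σi² = 1327279 − 612745 = 714534.
(9·714534 − 7·5058) / 2 = 6395400/2 = 3197700.

3197700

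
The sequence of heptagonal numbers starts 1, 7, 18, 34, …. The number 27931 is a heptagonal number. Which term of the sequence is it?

106

Set n(5n−3)/2 = 27931, giving 5n² − 3n − 55862 = 0.
So n = (3 + 1057) / 10 = 1060/10 = 106.
Check: 106·(5·106 − 3)/2 = 27931. ✓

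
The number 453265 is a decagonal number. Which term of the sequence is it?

Set n(4n−3) = 453265, giving 4n² − 3n − 453265 = 0.
The discriminant is 9 + 16·453265 = 7252249, and √7252249 = 2693.
So n = (3 + 2693) / 8 = 2696/8 = 337.
Check: 337·(4·337 − 3) = 453265. ✓

337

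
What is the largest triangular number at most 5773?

5671

Solve n(n+1)/2 ≤ 5773 for integer n.
n = 106 gives 5671 ≤ 5773, while n = 107 gives 5778 > 5773; so the answer is 5671.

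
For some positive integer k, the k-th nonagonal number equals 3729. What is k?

33

Set n(7n−5)/2 = 3729, giving 7n² − 5n − 7458 = 0.
The discriminant is 25 + 56·3729 = 208849, and √208849 = 457.
So n = (5 + 457) / 14 = 462/14 = 33.
Check: 33·(7·33 − 5)/2 = 3729. ✓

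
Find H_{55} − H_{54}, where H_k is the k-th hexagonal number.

Consecutive hexagonal numbers differ by 4n − 3: here 4·55 − 3 = 217.

217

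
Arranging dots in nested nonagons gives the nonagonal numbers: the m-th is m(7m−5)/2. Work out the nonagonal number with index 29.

2871

The 29th nonagonal number is n(7n−5)/2 with n = 29.
29·(7·29 − 5)/2 = 29·198/2 = 29·99 = 2871.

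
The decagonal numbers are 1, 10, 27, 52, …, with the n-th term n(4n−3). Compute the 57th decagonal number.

12825

The 57th decagonal number is n(4n−3) with n = 57.
57·(4·57 − 3) = 57·225 = 12825.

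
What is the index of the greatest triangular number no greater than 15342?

Solve n(n+1)/2 ≤ 15342 for integer n.
n = 174 gives 15225 ≤ 15342, while n = 175 gives 15400 > 15342; so the answer is index 174.

174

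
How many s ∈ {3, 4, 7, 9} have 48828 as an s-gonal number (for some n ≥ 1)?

1

s = 3: P(3, 312) = 48828. ✓
s = 4: P(4, 220) = 48400 and P(4, 221) = 48841; 48828 is not s-gonal.
s = 7: P(7, 140) = 48790 and P(7, 141) = 49491; 48828 is not s-gonal.
s = 9: P(9, 118) = 48439 and P(9, 119) = 49266; 48828 is not s-gonal.
Hits: s ∈ {3} → 1.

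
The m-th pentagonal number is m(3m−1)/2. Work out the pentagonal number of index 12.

210

The 12th pentagonal number is n(3n−1)/2 with n = 12.
12·(3·12 − 1)/2 = 12·35/2 = 210.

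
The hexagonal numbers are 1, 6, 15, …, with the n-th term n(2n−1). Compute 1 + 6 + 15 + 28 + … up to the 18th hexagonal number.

4047

Σ i(2i−1) = 2Σi² − Σi over i = 1..18.
Σi = 171 and Σi² = 2109.
2·2109 − 1·171 = 4047.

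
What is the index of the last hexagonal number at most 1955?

31

Solve n(2n−1) ≤ 1955 for integer n.
n = 31 gives 1891 ≤ 1955, while n = 32 gives 2016 > 1955; so the answer is index 31.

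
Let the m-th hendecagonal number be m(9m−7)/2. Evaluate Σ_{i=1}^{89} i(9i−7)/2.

Σ i(9i−7)/2 = (9Σi² − 7Σi) / 2 over i = 1..89.
Σi = 4005 and Σi² = 238965.
(9·238965 − 7·4005) / 2 = 2122650/2 = 1061325.

1061325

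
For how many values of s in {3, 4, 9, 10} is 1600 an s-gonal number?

s = 3: P(3, 56) = 1596 and P(3, 57) = 1653; 1600 is not s-gonal.
s = 4: P(4, 40) = 1600. ✓
s = 9: P(9, 21) = 1491 and P(9, 22) = 1639; 1600 is not s-gonal.
s = 10: P(10, 20) = 1540 and P(10, 21) = 1701; 1600 is not s-gonal.
Hits: s ∈ {4} → 1.

1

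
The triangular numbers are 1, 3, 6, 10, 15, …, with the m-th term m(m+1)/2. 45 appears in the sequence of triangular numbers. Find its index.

9

Set n(n+1)/2 = 45, giving n² + n − 90 = 0.
The discriminant is 1 + 8·45 = 361, and √361 = 19.
So n = (-1 + 19) / 2 = 18/2 = 9.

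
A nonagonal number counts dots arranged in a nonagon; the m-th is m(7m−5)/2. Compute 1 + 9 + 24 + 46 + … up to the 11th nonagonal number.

1606

Σ i(7i−5)/2 = (7Σi² − 5Σi) / 2 over i = 1..11.
Σi = 66 and Σi² = 506.
(7·506 − 5·66) / 2 = 3212/2 = 1606.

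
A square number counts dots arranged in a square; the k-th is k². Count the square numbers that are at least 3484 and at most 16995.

The n-th square number is n².
Smallest index with value ≥ 3484: n = 60 (giving 3600).
Largest index with value ≤ 16995: n = 130 (giving 16900).
Indices 60 through 130: 71 terms.

71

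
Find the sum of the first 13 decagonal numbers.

3003

Σ i(4i−3) = 4Σi² − 3Σi over i = 1..13.
Σi = 91 and Σi² = 819.
4·819 − 3·91 = 3003.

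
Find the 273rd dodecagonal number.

371553

273·(5·273 − 4) = 273·1361 = 371553.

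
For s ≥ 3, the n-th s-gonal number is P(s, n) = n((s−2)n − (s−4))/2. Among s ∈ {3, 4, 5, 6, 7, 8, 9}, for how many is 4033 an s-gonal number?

1

s = 3: P(3, 89) = 4005 and P(3, 90) = 4095; 4033 is not s-gonal.
s = 4: P(4, 63) = 3969 and P(4, 64) = 4096; 4033 is not s-gonal.
s = 5: P(5, 52) = 4030 and P(5, 53) = 4187; 4033 is not s-gonal.
s = 6: P(6, 45) = 4005 and P(6, 46) = 4186; 4033 is not s-gonal.
s = 7: P(7, 40) = 3940 and P(7, 41) = 4141; 4033 is not s-gonal.
s = 8: P(8, 37) = 4033. ✓
s = 9: P(9, 34) = 3961 and P(9, 35) = 4200; 4033 is not s-gonal.
Hits: s ∈ {8} → 1.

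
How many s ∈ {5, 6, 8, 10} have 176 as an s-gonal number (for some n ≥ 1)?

s = 5: P(5, 11) = 176. ✓
s = 6: P(6, 9) = 153 and P(6, 10) = 190; 176 is not s-gonal.
s = 8: P(8, 8) = 176. ✓
s = 10: P(10, 7) = 175 and P(10, 8) = 232; 176 is not s-gonal.
Hits: s ∈ {5, 8} → 2.

2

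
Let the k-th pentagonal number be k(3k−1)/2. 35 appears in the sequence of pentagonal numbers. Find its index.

5

Set n(3n−1)/2 = 35, giving 3n² − n − 70 = 0.
The discriminant is 1 + 24·35 = 841, and √841 = 29.
So n = (1 + 29) / 6 = 30/6 = 5.
Check: 5·(3·5 − 1)/2 = 35. ✓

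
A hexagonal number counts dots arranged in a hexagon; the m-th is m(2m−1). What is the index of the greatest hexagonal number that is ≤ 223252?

Solve n(2n−1) ≤ 223252 for integer n.
n = 334 gives 222778 ≤ 223252, while n = 335 gives 224115 > 223252; so the answer is index 334.

334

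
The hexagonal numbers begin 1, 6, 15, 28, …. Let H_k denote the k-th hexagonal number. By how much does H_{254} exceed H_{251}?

254·(2·254 − 1) = 128778 and 251·(2·251 − 1) = 125751.
Difference: 128778 − 125751 = 3027.

3027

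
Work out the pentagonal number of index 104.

16172

The 104th pentagonal number is n(3n−1)/2 with n = 104.
104·(3·104 − 1)/2 = 104·311/2 = 16172.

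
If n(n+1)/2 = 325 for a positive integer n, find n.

Set n(n+1)/2 = 325, giving n² + n − 650 = 0.
The discriminant is 1 + 8·325 = 2601, and √2601 = 51.
So n = (-1 + 51) / 2 = 50/2 = 25.

25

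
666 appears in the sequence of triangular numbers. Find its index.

36

Set n(n+1)/2 = 666, giving n² + n − 1332 = 0.
The discriminant is 1 + 8·666 = 5329, and √5329 = 73.
So n = (-1 + 73) / 2 = 72/2 = 36.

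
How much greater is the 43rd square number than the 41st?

43² = 1849 and 41² = 1681.
Difference: 1849 − 1681 = 168.

168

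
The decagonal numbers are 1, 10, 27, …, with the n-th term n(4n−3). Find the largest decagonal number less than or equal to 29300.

28645

Solve n(4n−3) ≤ 29300 for integer n.
n = 85 gives 28645 ≤ 29300, while n = 86 gives 29326 > 29300; so the answer is 28645.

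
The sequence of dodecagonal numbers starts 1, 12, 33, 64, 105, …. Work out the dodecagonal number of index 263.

The 263rd dodecagonal number is n(5n−4) with n = 263.
263·(5·263 − 4) = 263·1311 = 344793.

344793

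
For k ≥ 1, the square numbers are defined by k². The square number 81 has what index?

We need n² = 81, so n = √81 = 9.

9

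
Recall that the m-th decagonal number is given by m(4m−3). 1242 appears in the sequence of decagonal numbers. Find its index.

Set n(4n−3) = 1242, giving 4n² − 3n − 1242 = 0.
The discriminant is 9 + 16·1242 = 19881, and √19881 = 141.
So n = (3 + 141) / 8 = 144/8 = 18.
Check: 18·(4·18 − 3) = 1242. ✓

18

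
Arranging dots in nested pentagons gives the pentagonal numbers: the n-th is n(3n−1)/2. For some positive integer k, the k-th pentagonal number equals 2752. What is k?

Set n(3n−1)/2 = 2752, giving 3n² − n − 5504 = 0.
So n = (1 + 257) / 6 = 258/6 = 43.

43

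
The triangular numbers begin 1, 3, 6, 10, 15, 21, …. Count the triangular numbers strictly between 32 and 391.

The n-th triangular number is n(n+1)/2.
Smallest index with value > 32: n = 8 (giving 36).
Largest index with value < 391: n = 27 (giving 378).
Indices 8 through 27: 20 terms.

20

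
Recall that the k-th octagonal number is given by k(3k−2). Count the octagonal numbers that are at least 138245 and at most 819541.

The n-th octagonal number is n(3n−2).
Smallest index with value ≥ 138245: n = 215 (giving 138245).
Largest index with value ≤ 819541: n = 523 (giving 819541).
Indices 215 through 523: 309 terms.

309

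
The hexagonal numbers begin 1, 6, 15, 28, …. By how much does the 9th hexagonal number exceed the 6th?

9·(2·9 − 1) = 153 and 6·(2·6 − 1) = 66.
Difference: 153 − 66 = 87.

87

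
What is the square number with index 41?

1681

The 41st square number is n² with n = 41.
41² = 1681.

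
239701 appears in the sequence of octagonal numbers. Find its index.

Set n(3n−2) = 239701, giving 3n² − 2n − 239701 = 0.
The discriminant is 4 + 12·239701 = 2876416, and √2876416 = 1696.
So n = (2 + 1696) / 6 = 1698/6 = 283.
Check: 283·(3·283 − 2) = 239701. ✓

283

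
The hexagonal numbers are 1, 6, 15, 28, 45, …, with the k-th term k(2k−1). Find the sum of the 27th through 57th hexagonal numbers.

113026

Σ i(2i−1) = 2Σi² − Σi over i = 27..57.
Σi = 1653 − 351 = 1302 and Σi² = 63365 − 6201 = 57164.
2·57164 − 1·1302 = 113026.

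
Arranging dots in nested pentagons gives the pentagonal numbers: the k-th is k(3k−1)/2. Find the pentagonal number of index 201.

60501

201·(3·201 − 1)/2 = 201·602/2 = 201·301 = 60501.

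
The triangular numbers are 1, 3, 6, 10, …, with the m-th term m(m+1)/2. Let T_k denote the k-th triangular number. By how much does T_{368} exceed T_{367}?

368

Consecutive triangular numbers differ by n: T_{368} − T_{367} = 368.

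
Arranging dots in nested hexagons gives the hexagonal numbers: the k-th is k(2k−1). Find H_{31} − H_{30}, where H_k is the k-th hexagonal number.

121

Consecutive hexagonal numbers differ by 4n − 3: here 4·31 − 3 = 121.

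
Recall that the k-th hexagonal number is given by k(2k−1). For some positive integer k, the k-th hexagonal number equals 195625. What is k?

Set n(2n−1) = 195625, giving 2n² − n − 195625 = 0.
So n = (1 + 1251) / 4 = 1252/4 = 313.
Check: 313·(2·313 − 1) = 195625. ✓

313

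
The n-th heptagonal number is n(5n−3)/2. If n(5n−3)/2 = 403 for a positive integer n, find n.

Set n(5n−3)/2 = 403, giving 5n² − 3n − 806 = 0.
So n = (3 + 127) / 10 = 130/10 = 13.

13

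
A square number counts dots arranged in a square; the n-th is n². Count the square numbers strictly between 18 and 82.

5

The n-th square number is n².
Smallest index with value > 18: n = 5 (giving 25).
Largest index with value < 82: n = 9 (giving 81).
Indices 5 through 9: 5 terms.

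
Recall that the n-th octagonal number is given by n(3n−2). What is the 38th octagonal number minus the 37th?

223

Consecutive octagonal numbers differ by 6n − 5: here 6·38 − 5 = 223.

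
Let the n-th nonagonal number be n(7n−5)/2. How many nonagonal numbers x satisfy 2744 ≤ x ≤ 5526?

12

The n-th nonagonal number is n(7n−5)/2.
Smallest index with value ≥ 2744: n = 29 (giving 2871).
Largest index with value ≤ 5526: n = 40 (giving 5500).
Indices 29 through 40: 12 terms.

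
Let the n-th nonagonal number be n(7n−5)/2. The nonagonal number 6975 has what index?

Set n(7n−5)/2 = 6975, giving 7n² − 5n − 13950 = 0.
The discriminant is 25 + 56·6975 = 390625, and √390625 = 625.
So n = (5 + 625) / 14 = 630/14 = 45.

45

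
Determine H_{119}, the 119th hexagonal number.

The 119th hexagonal number is n(2n−1) with n = 119.
119·(2·119 − 1) = 119·237 = 28203.

28203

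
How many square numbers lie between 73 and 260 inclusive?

The n-th square number is n².
Smallest index with value ≥ 73: n = 9 (giving 81).
Largest index with value ≤ 260: n = 16 (giving 256).
Indices 9 through 16: 8 terms.

8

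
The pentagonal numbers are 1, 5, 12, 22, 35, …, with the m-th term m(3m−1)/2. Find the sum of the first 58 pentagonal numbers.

Σ i(3i−1)/2 = (3Σi² − Σi) / 2 over i = 1..58.
Σi = 1711 and Σi² = 66729.
(3·66729 − 1·1711) / 2 = 198476/2 = 99238.

99238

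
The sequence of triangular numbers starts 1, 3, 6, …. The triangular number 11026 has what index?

148

Set n(n+1)/2 = 11026, giving n² + n − 22052 = 0.
The discriminant is 1 + 8·11026 = 88209, and √88209 = 297.
So n = (-1 + 297) / 2 = 296/2 = 148.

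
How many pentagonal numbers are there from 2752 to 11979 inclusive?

47

The n-th pentagonal number is n(3n−1)/2.
Smallest index with value ≥ 2752: n = 43 (giving 2752).
Largest index with value ≤ 11979: n = 89 (giving 11837).
Indices 43 through 89: 47 terms.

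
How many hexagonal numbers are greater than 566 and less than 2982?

21

The n-th hexagonal number is n(2n−1).
Smallest index with value > 566: n = 18 (giving 630).
Largest index with value < 2982: n = 38 (giving 2850).
Indices 18 through 38: 21 terms.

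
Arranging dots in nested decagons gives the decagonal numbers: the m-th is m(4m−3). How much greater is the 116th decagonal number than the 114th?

116·(4·116 − 3) = 53476 and 114·(4·114 − 3) = 51642.
Difference: 53476 − 51642 = 1834.

1834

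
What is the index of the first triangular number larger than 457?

30

Solve n(n+1)/2 > 457 for integer n.
The largest n with value ≤ 457 is 29 (since 435 ≤ 457 < 465), so the first above is n = 30, value 465.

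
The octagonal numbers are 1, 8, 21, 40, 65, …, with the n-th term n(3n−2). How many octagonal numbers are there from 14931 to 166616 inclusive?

166

The n-th octagonal number is n(3n−2).
Smallest index with value ≥ 14931: n = 71 (giving 14981).
Largest index with value ≤ 166616: n = 236 (giving 166616).
Indices 71 through 236: 166 terms.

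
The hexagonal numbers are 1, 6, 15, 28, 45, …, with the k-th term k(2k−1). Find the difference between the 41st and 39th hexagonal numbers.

318

41·(2·41 − 1) = 3321 and 39·(2·39 − 1) = 3003.
Difference: 3321 − 3003 = 318.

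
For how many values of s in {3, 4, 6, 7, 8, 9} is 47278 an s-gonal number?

2

s = 3: P(3, 307) = 47278. ✓
s = 4: P(4, 217) = 47089 and P(4, 218) = 47524; 47278 is not s-gonal.
s = 6: P(6, 154) = 47278. ✓
s = 7: P(7, 137) = 46717 and P(7, 138) = 47403; 47278 is not s-gonal.
s = 8: P(8, 125) = 46625 and P(8, 126) = 47376; 47278 is not s-gonal.
s = 9: P(9, 116) = 46806 and P(9, 117) = 47619; 47278 is not s-gonal.
Hits: s ∈ {3, 6} → 2.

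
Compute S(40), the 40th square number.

The 40th square number is n² with n = 40.
40² = 1600.

1600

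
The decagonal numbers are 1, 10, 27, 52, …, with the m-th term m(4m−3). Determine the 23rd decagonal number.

23·(4·23 − 3) = 23·89 = 2047.

2047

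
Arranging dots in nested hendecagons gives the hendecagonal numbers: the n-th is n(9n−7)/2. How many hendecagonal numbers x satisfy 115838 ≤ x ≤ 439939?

The n-th hendecagonal number is n(9n−7)/2.
Smallest index with value ≥ 115838: n = 161 (giving 116081).
Largest index with value ≤ 439939: n = 313 (giving 439765).
Indices 161 through 313: 153 terms.

153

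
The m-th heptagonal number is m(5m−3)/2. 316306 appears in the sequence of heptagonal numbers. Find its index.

Set n(5n−3)/2 = 316306, giving 5n² − 3n − 632612 = 0.
The discriminant is 9 + 40·316306 = 12652249, and √12652249 = 3557.
So n = (3 + 3557) / 10 = 3560/10 = 356.

356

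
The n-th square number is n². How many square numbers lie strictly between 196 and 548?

The n-th square number is n².
Smallest index with value > 196: n = 15 (giving 225).
Largest index with value < 548: n = 23 (giving 529).
Indices 15 through 23: 9 terms.

9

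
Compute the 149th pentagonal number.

33227

149·(3·149 − 1)/2 = 149·446/2 = 149·223 = 33227.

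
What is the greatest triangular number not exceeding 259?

253

Solve n(n+1)/2 ≤ 259 for integer n.
n = 22 gives 253 ≤ 259, while n = 23 gives 276 > 259; so the answer is 253.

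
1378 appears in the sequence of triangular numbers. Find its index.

Set n(n+1)/2 = 1378, giving n² + n − 2756 = 0.
The discriminant is 1 + 8·1378 = 11025, and √11025 = 105.
So n = (-1 + 105) / 2 = 104/2 = 52.

52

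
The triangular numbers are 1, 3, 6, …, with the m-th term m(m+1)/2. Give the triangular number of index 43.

43·44/2 = 1892/2 = 946.

946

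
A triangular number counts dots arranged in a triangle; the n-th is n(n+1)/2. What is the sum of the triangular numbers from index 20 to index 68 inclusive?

53410

Σ i(i+1)/2 = (Σi² + Σi) / 2 over i = 20..68.
Σi = 2346 − 190 = 2156 and Σi² = 107134 − 2470 = 104664.
(1·104664 + 1·2156) / 2 = 106820/2 = 53410.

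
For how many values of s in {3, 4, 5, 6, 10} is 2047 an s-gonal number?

1

s = 3: P(3, 63) = 2016 and P(3, 64) = 2080; 2047 is not s-gonal.
s = 4: P(4, 45) = 2025 and P(4, 46) = 2116; 2047 is not s-gonal.
s = 5: P(5, 37) = 2035 and P(5, 38) = 2147; 2047 is not s-gonal.
s = 6: P(6, 32) = 2016 and P(6, 33) = 2145; 2047 is not s-gonal.
s = 10: P(10, 23) = 2047. ✓
Hits: s ∈ {10} → 1.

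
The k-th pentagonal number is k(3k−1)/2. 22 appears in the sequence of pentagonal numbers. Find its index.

Set n(3n−1)/2 = 22, giving 3n² − n − 44 = 0.
The discriminant is 1 + 24·22 = 529, and √529 = 23.
So n = (1 + 23) / 6 = 24/6 = 4.

4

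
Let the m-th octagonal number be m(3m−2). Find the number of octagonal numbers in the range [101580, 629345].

274

The n-th octagonal number is n(3n−2).
Smallest index with value ≥ 101580: n = 185 (giving 102305).
Largest index with value ≤ 629345: n = 458 (giving 628376).
Indices 185 through 458: 274 terms.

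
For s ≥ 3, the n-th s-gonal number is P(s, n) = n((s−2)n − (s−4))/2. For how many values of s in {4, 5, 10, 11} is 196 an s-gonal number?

2

s = 4: P(4, 14) = 196. ✓
s = 5: P(5, 11) = 176 and P(5, 12) = 210; 196 is not s-gonal.
s = 10: P(10, 7) = 175 and P(10, 8) = 232; 196 is not s-gonal.
s = 11: P(11, 7) = 196. ✓
Hits: s ∈ {4, 11} → 2.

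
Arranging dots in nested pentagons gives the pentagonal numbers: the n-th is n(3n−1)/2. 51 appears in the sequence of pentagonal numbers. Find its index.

6

Set n(3n−1)/2 = 51, giving 3n² − n − 102 = 0.
The discriminant is 1 + 24·51 = 1225, and √1225 = 35.
So n = (1 + 35) / 6 = 36/6 = 6.
Check: 6·(3·6 − 1)/2 = 51. ✓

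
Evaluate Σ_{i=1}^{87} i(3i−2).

662244

Σ i(3i−2) = 3Σi² − 2Σi over i = 1..87.
Σi = 3828 and Σi² = 223300.
3·223300 − 2·3828 = 662244.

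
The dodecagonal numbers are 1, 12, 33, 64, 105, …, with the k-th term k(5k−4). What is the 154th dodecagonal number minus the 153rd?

1531

Consecutive dodecagonal numbers differ by 10n − 9: here 10·154 − 9 = 1531.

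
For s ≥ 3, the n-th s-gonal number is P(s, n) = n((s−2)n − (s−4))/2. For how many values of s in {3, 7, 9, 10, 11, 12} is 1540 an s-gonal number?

2

s = 3: P(3, 55) = 1540. ✓
s = 7: P(7, 25) = 1525 and P(7, 26) = 1651; 1540 is not s-gonal.
s = 9: P(9, 21) = 1491 and P(9, 22) = 1639; 1540 is not s-gonal.
s = 10: P(10, 20) = 1540. ✓
s = 11: P(11, 18) = 1395 and P(11, 19) = 1558; 1540 is not s-gonal.
s = 12: P(12, 17) = 1377 and P(12, 18) = 1548; 1540 is not s-gonal.
Hits: s ∈ {3, 10} → 2.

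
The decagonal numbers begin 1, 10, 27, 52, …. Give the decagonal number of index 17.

1105

The 17th decagonal number is n(4n−3) with n = 17.
17·(4·17 − 3) = 17·65 = 1105.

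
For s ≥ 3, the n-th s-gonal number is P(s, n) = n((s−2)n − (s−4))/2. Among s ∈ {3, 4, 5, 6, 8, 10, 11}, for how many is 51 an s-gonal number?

1

s = 3: P(3, 9) = 45 and P(3, 10) = 55; 51 is not s-gonal.
s = 4: P(4, 7) = 49 and P(4, 8) = 64; 51 is not s-gonal.
s = 5: P(5, 6) = 51. ✓
s = 6: P(6, 5) = 45 and P(6, 6) = 66; 51 is not s-gonal.
s = 8: P(8, 4) = 40 and P(8, 5) = 65; 51 is not s-gonal.
s = 10: P(10, 3) = 27 and P(10, 4) = 52; 51 is not s-gonal.
s = 11: P(11, 3) = 30 and P(11, 4) = 58; 51 is not s-gonal.
Hits: s ∈ {5} → 1.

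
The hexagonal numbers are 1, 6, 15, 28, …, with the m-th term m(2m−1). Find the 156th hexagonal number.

The 156th hexagonal number is n(2n−1) with n = 156.
156·(2·156 − 1) = 156·311 = 48516.

48516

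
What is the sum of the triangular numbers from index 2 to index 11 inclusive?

Σ i(i+1)/2 = (Σi² + Σi) / 2 over i = 2..11.
Σi = 66 − 1 = 65 and Σi² = 506 − 1 = 505.
(1·505 + 1·65) / 2 = 570/2 = 285.

285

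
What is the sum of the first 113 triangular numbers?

Σ i(i+1)/2 = (Σi² + Σi) / 2 over i = 1..113.
Σi = 6441 and Σi² = 487369.
(1·487369 + 1·6441) / 2 = 493810/2 = 246905.

246905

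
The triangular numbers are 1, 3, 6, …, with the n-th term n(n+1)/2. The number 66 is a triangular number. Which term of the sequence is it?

Set n(n+1)/2 = 66, giving n² + n − 132 = 0.
The discriminant is 1 + 8·66 = 529, and √529 = 23.
So n = (-1 + 23) / 2 = 22/2 = 11.

11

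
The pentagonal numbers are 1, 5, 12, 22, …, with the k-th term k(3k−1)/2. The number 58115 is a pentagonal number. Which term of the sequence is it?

Set n(3n−1)/2 = 58115, giving 3n² − n − 116230 = 0.
So n = (1 + 1181) / 6 = 1182/6 = 197.
Check: 197·(3·197 − 1)/2 = 58115. ✓

197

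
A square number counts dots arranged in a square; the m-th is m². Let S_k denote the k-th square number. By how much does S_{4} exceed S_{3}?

n² − (n−1)² = 2n − 1, so 4² − 3² = 2·4 − 1 = 7.

7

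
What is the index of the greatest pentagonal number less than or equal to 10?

2

Solve n(3n−1)/2 ≤ 10 for integer n.
n = 2 gives 5 ≤ 10, while n = 3 gives 12 > 10; so the answer is index 2.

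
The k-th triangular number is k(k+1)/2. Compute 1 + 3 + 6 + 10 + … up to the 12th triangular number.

364

Σ i(i+1)/2 = (Σi² + Σi) / 2 over i = 1..12.
Σi = 78 and Σi² = 650.
(1·650 + 1·78) / 2 = 728/2 = 364.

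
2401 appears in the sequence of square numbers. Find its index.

49

We need n² = 2401, so n = √2401 = 49.
Check: 49² = 2401. ✓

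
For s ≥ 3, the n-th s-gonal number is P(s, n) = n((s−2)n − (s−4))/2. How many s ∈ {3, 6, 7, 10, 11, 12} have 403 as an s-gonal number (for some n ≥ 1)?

s = 3: P(3, 27) = 378 and P(3, 28) = 406; 403 is not s-gonal.
s = 6: P(6, 14) = 378 and P(6, 15) = 435; 403 is not s-gonal.
s = 7: P(7, 13) = 403. ✓
s = 10: P(10, 10) = 370 and P(10, 11) = 451; 403 is not s-gonal.
s = 11: P(11, 9) = 333 and P(11, 10) = 415; 403 is not s-gonal.
s = 12: P(12, 9) = 369 and P(12, 10) = 460; 403 is not s-gonal.
Hits: s ∈ {7} → 1.

1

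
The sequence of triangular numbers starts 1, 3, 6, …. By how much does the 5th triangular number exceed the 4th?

Consecutive triangular numbers differ by n: T_{5} − T_{4} = 5.

5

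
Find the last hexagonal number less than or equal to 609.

561

Solve n(2n−1) ≤ 609 for integer n.
n = 17 gives 561 ≤ 609, while n = 18 gives 630 > 609; so the answer is 561.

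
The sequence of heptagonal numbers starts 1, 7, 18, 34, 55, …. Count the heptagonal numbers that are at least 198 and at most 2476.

The n-th heptagonal number is n(5n−3)/2.
Smallest index with value ≥ 198: n = 10 (giving 235).
Largest index with value ≤ 2476: n = 31 (giving 2356).
Indices 10 through 31: 22 terms.

22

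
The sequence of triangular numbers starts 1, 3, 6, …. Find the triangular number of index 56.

The 56th triangular number is n(n+1)/2 with n = 56.
56·57/2 = 3192/2 = 1596.

1596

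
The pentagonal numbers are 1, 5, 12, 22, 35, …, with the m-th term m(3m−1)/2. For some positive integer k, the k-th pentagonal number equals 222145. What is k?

Set n(3n−1)/2 = 222145, giving 3n² − n − 444290 = 0.
The discriminant is 1 + 24·222145 = 5331481, and √5331481 = 2309.
So n = (1 + 2309) / 6 = 2310/6 = 385.

385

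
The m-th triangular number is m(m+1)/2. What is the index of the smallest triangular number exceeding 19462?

197

Solve n(n+1)/2 > 19462 for integer n.
The largest n with value ≤ 19462 is 196 (since 19306 ≤ 19462 < 19503), so the first above is n = 197, value 19503.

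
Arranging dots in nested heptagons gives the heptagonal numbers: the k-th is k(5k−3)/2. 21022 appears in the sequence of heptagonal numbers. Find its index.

92

Set n(5n−3)/2 = 21022, giving 5n² − 3n − 42044 = 0.
The discriminant is 9 + 40·21022 = 840889, and √840889 = 917.
So n = (3 + 917) / 10 = 920/10 = 92.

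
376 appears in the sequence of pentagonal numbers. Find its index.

16

Set n(3n−1)/2 = 376, giving 3n² − n − 752 = 0.
The discriminant is 1 + 24·376 = 9025, and √9025 = 95.
So n = (1 + 95) / 6 = 96/6 = 16.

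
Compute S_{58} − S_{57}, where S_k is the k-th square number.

115

n² − (n−1)² = 2n − 1, so 58² − 57² = 2·58 − 1 = 115.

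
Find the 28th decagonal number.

3052

The 28th decagonal number is n(4n−3) with n = 28.
28·(4·28 − 3) = 28·109 = 3052.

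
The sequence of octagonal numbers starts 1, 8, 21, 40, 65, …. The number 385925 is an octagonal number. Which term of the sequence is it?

359

Set n(3n−2) = 385925, giving 3n² − 2n − 385925 = 0.
The discriminant is 4 + 12·385925 = 4631104, and √4631104 = 2152.
So n = (2 + 2152) / 6 = 2154/6 = 359.
Check: 359·(3·359 − 2) = 385925. ✓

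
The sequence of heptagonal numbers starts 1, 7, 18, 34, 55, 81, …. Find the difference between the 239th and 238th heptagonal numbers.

Consecutive heptagonal numbers differ by 5n − 4: here 5·239 − 4 = 1191.

1191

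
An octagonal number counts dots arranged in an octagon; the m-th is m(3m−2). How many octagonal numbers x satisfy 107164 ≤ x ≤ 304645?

130

The n-th octagonal number is n(3n−2).
Smallest index with value ≥ 107164: n = 190 (giving 107920).
Largest index with value ≤ 304645: n = 319 (giving 304645).
Indices 190 through 319: 130 terms.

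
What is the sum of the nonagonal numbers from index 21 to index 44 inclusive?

90800

Σ i(7i−5)/2 = (7Σi² − 5Σi) / 2 over i = 21..44.
Σi = 990 − 210 = 780 and Σi² = 29370 − 2870 = 26500.
(7·26500 − 5·780) / 2 = 181600/2 = 90800.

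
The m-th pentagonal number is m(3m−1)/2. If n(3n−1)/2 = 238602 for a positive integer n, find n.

399

Set n(3n−1)/2 = 238602, giving 3n² − n − 477204 = 0.
So n = (1 + 2393) / 6 = 2394/6 = 399.
Check: 399·(3·399 − 1)/2 = 238602. ✓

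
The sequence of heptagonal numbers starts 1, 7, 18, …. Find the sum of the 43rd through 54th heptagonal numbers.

Σ i(5i−3)/2 = (5Σi² − 3Σi) / 2 over i = 43..54.
Σi = 1485 − 903 = 582 and Σi² = 53955 − 25585 = 28370.
(5·28370 − 3·582) / 2 = 140104/2 = 70052.

70052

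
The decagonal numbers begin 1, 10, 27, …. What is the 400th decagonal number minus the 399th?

3193

Consecutive decagonal numbers differ by 8n − 7: here 8·400 − 7 = 3193.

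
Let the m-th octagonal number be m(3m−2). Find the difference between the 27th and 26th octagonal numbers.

Consecutive octagonal numbers differ by 6n − 5: here 6·27 − 5 = 157.

157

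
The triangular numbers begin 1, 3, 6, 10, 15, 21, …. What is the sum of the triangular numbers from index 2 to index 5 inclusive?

34

Σ i(i+1)/2 = (Σi² + Σi) / 2 over i = 2..5.
Σi = 15 − 1 = 14 and Σi² = 55 − 1 = 54.
(1·54 + 1·14) / 2 = 68/2 = 34.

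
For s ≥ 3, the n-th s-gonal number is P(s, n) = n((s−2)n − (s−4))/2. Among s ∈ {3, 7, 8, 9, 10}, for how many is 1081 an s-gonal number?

1

s = 3: P(3, 46) = 1081. ✓
s = 7: P(7, 21) = 1071 and P(7, 22) = 1177; 1081 is not s-gonal.
s = 8: P(8, 19) = 1045 and P(8, 20) = 1160; 1081 is not s-gonal.
s = 9: P(9, 17) = 969 and P(9, 18) = 1089; 1081 is not s-gonal.
s = 10: P(10, 16) = 976 and P(10, 17) = 1105; 1081 is not s-gonal.
Hits: s ∈ {3} → 1.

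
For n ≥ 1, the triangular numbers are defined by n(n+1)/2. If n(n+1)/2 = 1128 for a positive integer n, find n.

47

Set n(n+1)/2 = 1128, giving n² + n − 2256 = 0.
So n = (-1 + 95) / 2 = 94/2 = 47.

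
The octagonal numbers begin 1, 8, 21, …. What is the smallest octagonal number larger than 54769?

55216

Solve n(3n−2) > 54769 for integer n.
The largest n with value ≤ 54769 is 135 (since 54405 ≤ 54769 < 55216), so the first above is n = 136, value 55216.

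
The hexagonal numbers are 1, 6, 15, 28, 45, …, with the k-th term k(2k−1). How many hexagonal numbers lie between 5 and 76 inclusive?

5

The n-th hexagonal number is n(2n−1).
Smallest index with value ≥ 5: n = 2 (giving 6).
Largest index with value ≤ 76: n = 6 (giving 66).
Indices 2 through 6: 5 terms.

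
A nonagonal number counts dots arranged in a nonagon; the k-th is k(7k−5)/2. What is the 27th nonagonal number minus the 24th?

528

27·(7·27 − 5)/2 = 2484 and 24·(7·24 − 5)/2 = 1956.
Difference: 2484 − 1956 = 528.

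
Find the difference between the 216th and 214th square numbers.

860

216² = 46656 and 214² = 45796.
Difference: 46656 − 45796 = 860.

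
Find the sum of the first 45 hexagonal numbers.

Σ i(2i−1) = 2Σi² − Σi over i = 1..45.
Σi = 1035 and Σi² = 31395.
2·31395 − 1·1035 = 61755.

61755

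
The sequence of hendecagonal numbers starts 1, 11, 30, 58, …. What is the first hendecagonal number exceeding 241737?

Solve n(9n−7)/2 > 241737 for integer n.
The largest n with value ≤ 241737 is 232 (since 241396 ≤ 241737 < 243485), so the first above is n = 233, value 243485.

243485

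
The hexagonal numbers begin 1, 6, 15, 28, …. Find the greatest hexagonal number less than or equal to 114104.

114003

Solve n(2n−1) ≤ 114104 for integer n.
n = 239 gives 114003 ≤ 114104, while n = 240 gives 114960 > 114104; so the answer is 114003.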